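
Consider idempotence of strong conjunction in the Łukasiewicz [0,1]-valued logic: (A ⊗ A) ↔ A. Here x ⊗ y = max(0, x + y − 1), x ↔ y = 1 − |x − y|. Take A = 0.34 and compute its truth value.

0.66

A ⊗ A = max(0, 0.34 + 0.34 − 1) = max(0, -0.32) = 0.00
(A ⊗ A) ↔ A = 1 − |0.00 − 0.34| = 1 − 0.34 = 0.66
(The value 0.66 < 1 shows this instance is not satisfied; fails in Ł∞ since a ⊗ a = max(0, 2a−1) ≠ a in general.)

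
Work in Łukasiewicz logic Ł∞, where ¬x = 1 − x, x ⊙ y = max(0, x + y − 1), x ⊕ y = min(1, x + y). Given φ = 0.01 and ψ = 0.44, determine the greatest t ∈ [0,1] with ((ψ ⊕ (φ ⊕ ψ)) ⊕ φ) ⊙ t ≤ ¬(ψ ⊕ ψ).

0.22

φ ⊕ ψ = min(1, 0.01 + 0.44) = min(1, 0.45) = 0.45
ψ ⊕ (φ ⊕ ψ) = min(1, 0.44 + 0.45) = min(1, 0.89) = 0.89
(ψ ⊕ (φ ⊕ ψ)) ⊕ φ = min(1, 0.89 + 0.01) = min(1, 0.90) = 0.90
So the left factor is (ψ ⊕ (φ ⊕ ψ)) ⊕ φ = 0.90.
ψ ⊕ ψ = min(1, 0.44 + 0.44) = min(1, 0.88) = 0.88
¬(ψ ⊕ ψ) = 1 − 0.88 = 0.12
So the right-hand bound is ¬(ψ ⊕ ψ) = 0.12.
The residuum of the Łukasiewicz t-norm gives the supremum: min(1, 1 − 0.90 + 0.12).
1 − 0.90 + 0.12 = 0.22, so t = min(1, 0.22) = 0.22.
Check: 0.90 ⊙ 0.22 = max(0, 0.12) = 0.12 ≤ 0.12.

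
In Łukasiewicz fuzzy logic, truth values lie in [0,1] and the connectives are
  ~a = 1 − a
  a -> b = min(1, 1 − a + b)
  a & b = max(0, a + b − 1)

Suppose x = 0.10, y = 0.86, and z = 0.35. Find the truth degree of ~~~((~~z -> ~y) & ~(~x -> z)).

~z = 1 − 0.35 = 0.65
~~z = 1 − 0.65 = 0.35
~y = 1 − 0.86 = 0.14
~~z -> ~y = min(1, 1 − 0.35 + 0.14) = min(1, 0.79) = 0.79
~x = 1 − 0.10 = 0.90
~x -> z = min(1, 1 − 0.90 + 0.35) = min(1, 0.45) = 0.45
~(~x -> z) = 1 − 0.45 = 0.55
(~~z -> ~y) & ~(~x -> z) = max(0, 0.79 + 0.55 − 1) = max(0, 0.34) = 0.34
~((~~z -> ~y) & ~(~x -> z)) = 1 − 0.34 = 0.66
~~((~~z -> ~y) & ~(~x -> z)) = 1 − 0.66 = 0.34
~~~((~~z -> ~y) & ~(~x -> z)) = 1 − 0.34 = 0.66

0.66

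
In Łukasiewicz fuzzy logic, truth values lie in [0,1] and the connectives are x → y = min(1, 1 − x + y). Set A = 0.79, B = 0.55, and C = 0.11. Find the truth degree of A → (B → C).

0.77

B → C = min(1, 1 − 0.55 + 0.11) = min(1, 0.56) = 0.56
A → (B → C) = min(1, 1 − 0.79 + 0.56) = min(1, 0.77) = 0.77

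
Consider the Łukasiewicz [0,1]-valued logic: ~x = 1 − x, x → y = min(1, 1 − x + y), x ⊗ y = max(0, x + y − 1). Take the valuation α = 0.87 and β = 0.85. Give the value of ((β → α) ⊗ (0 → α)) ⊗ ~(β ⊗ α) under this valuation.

β → α = min(1, 1 − 0.85 + 0.87) = min(1, 1.02) = 1.00
0 → α = min(1, 1 − 0.00 + 0.87) = min(1, 1.87) = 1.00
(β → α) ⊗ (0 → α) = max(0, 1.00 + 1.00 − 1) = max(0, 1.00) = 1.00
β ⊗ α = max(0, 0.85 + 0.87 − 1) = max(0, 0.72) = 0.72
~(β ⊗ α) = 1 − 0.72 = 0.28
((β → α) ⊗ (0 → α)) ⊗ ~(β ⊗ α) = max(0, 1.00 + 0.28 − 1) = max(0, 0.28) = 0.28

0.28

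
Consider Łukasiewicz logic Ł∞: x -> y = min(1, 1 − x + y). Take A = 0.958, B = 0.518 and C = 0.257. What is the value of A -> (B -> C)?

0.781

B -> C = min(1, 1 − 0.518 + 0.257) = min(1, 0.739) = 0.739
A -> (B -> C) = min(1, 1 − 0.958 + 0.739) = min(1, 0.781) = 0.781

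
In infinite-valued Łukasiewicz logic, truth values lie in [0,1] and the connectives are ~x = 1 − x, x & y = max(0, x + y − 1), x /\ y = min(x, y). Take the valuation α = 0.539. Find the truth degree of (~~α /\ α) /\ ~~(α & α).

~α = 1 − 0.539 = 0.461
~~α = 1 − 0.461 = 0.539
~~α /\ α = min(0.539, 0.539) = 0.539
α & α = max(0, 0.539 + 0.539 − 1) = max(0, 0.078) = 0.078
~(α & α) = 1 − 0.078 = 0.922
~~(α & α) = 1 − 0.922 = 0.078
(~~α /\ α) /\ ~~(α & α) = min(0.539, 0.078) = 0.078

0.078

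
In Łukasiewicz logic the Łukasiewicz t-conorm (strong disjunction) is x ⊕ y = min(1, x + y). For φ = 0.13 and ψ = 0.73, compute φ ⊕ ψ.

0.86

φ ⊕ ψ = min(1, 0.13 + 0.73) = min(1, 0.86) = 0.86
For comparison, the Gödel t-conorm max(x, y) would give 0.73.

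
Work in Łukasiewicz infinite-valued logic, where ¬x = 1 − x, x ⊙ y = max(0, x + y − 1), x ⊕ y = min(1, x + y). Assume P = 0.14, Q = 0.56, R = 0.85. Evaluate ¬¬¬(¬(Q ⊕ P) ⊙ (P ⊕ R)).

0.71

Q ⊕ P = min(1, 0.56 + 0.14) = min(1, 0.70) = 0.70
¬(Q ⊕ P) = 1 − 0.70 = 0.30
P ⊕ R = min(1, 0.14 + 0.85) = min(1, 0.99) = 0.99
¬(Q ⊕ P) ⊙ (P ⊕ R) = max(0, 0.30 + 0.99 − 1) = max(0, 0.29) = 0.29
¬(¬(Q ⊕ P) ⊙ (P ⊕ R)) = 1 − 0.29 = 0.71
¬¬(¬(Q ⊕ P) ⊙ (P ⊕ R)) = 1 − 0.71 = 0.29
¬¬¬(¬(Q ⊕ P) ⊙ (P ⊕ R)) = 1 − 0.29 = 0.71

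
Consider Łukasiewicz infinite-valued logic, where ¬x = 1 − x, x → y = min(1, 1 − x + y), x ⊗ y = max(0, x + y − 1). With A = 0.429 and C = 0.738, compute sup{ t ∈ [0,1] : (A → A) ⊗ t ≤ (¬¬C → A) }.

0.691

A → A = min(1, 1 − 0.429 + 0.429) = min(1, 1.000) = 1.000
So the left factor is A → A = 1.000.
¬C = 1 − 0.738 = 0.262
¬¬C = 1 − 0.262 = 0.738
¬¬C → A = min(1, 1 − 0.738 + 0.429) = min(1, 0.691) = 0.691
So the right-hand bound is ¬¬C → A = 0.691.
The residuum of the Łukasiewicz t-norm gives the supremum: min(1, 1 − 1.000 + 0.691).
1 − 1.000 + 0.691 = 0.691, so t = min(1, 0.691) = 0.691.
Check: 1.000 ⊗ 0.691 = max(0, 0.691) = 0.691 ≤ 0.691.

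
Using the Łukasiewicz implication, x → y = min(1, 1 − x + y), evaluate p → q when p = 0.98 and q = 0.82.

0.84

p → q = min(1, 1 − 0.98 + 0.82) = min(1, 0.84) = 0.84
For comparison, the Gödel implication (1 if x ≤ y else y) would give 0.82.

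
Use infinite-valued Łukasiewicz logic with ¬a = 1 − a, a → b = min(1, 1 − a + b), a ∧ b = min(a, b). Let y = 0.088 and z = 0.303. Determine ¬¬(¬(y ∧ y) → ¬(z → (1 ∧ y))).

0.303

y ∧ y = min(0.088, 0.088) = 0.088
¬(y ∧ y) = 1 − 0.088 = 0.912
1 ∧ y = min(1.000, 0.088) = 0.088
z → (1 ∧ y) = min(1, 1 − 0.303 + 0.088) = min(1, 0.785) = 0.785
¬(z → (1 ∧ y)) = 1 − 0.785 = 0.215
¬(y ∧ y) → ¬(z → (1 ∧ y)) = min(1, 1 − 0.912 + 0.215) = min(1, 0.303) = 0.303
¬(¬(y ∧ y) → ¬(z → (1 ∧ y))) = 1 − 0.303 = 0.697
¬¬(¬(y ∧ y) → ¬(z → (1 ∧ y))) = 1 − 0.697 = 0.303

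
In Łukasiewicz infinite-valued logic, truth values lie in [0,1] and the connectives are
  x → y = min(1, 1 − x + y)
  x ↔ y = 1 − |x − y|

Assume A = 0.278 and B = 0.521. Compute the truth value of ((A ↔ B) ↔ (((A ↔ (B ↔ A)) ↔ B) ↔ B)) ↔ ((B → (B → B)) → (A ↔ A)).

0.764

A ↔ B = 1 − |0.278 − 0.521| = 1 − 0.243 = 0.757
B ↔ A = 1 − |0.521 − 0.278| = 1 − 0.243 = 0.757
A ↔ (B ↔ A) = 1 − |0.278 − 0.757| = 1 − 0.479 = 0.521
(A ↔ (B ↔ A)) ↔ B = 1 − |0.521 − 0.521| = 1 − 0.000 = 1.000
((A ↔ (B ↔ A)) ↔ B) ↔ B = 1 − |1.000 − 0.521| = 1 − 0.479 = 0.521
(A ↔ B) ↔ (((A ↔ (B ↔ A)) ↔ B) ↔ B) = 1 − |0.757 − 0.521| = 1 − 0.236 = 0.764
B → B = min(1, 1 − 0.521 + 0.521) = min(1, 1.000) = 1.000
B → (B → B) = min(1, 1 − 0.521 + 1.000) = min(1, 1.479) = 1.000
A ↔ A = 1 − |0.278 − 0.278| = 1 − 0.000 = 1.000
(B → (B → B)) → (A ↔ A) = min(1, 1 − 1.000 + 1.000) = min(1, 1.000) = 1.000
((A ↔ B) ↔ (((A ↔ (B ↔ A)) ↔ B) ↔ B)) ↔ ((B → (B → B)) → (A ↔ A)) = 1 − |0.764 − 1.000| = 1 − 0.236 = 0.764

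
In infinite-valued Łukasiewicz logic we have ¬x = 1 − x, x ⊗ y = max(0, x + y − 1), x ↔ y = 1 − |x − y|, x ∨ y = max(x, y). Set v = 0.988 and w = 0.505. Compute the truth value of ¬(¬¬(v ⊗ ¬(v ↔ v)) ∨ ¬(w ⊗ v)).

v ↔ v = 1 − |0.988 − 0.988| = 1 − 0.000 = 1.000
¬(v ↔ v) = 1 − 1.000 = 0.000
v ⊗ ¬(v ↔ v) = max(0, 0.988 + 0.000 − 1) = max(0, -0.012) = 0.000
¬(v ⊗ ¬(v ↔ v)) = 1 − 0.000 = 1.000
¬¬(v ⊗ ¬(v ↔ v)) = 1 − 1.000 = 0.000
w ⊗ v = max(0, 0.505 + 0.988 − 1) = max(0, 0.493) = 0.493
¬(w ⊗ v) = 1 − 0.493 = 0.507
¬¬(v ⊗ ¬(v ↔ v)) ∨ ¬(w ⊗ v) = max(0.000, 0.507) = 0.507
¬(¬¬(v ⊗ ¬(v ↔ v)) ∨ ¬(w ⊗ v)) = 1 − 0.507 = 0.493

0.493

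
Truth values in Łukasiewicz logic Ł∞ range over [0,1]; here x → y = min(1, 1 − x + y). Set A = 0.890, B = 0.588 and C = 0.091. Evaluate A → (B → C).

B → C = min(1, 1 − 0.588 + 0.091) = min(1, 0.503) = 0.503
A → (B → C) = min(1, 1 − 0.890 + 0.503) = min(1, 0.613) = 0.613

0.613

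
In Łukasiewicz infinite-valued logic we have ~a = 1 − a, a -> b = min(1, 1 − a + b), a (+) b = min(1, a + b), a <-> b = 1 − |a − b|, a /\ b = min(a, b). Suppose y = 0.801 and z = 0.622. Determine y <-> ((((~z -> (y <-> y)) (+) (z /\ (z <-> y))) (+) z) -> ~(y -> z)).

~z = 1 − 0.622 = 0.378
y <-> y = 1 − |0.801 − 0.801| = 1 − 0.000 = 1.000
~z -> (y <-> y) = min(1, 1 − 0.378 + 1.000) = min(1, 1.622) = 1.000
z <-> y = 1 − |0.622 − 0.801| = 1 − 0.179 = 0.821
z /\ (z <-> y) = min(0.622, 0.821) = 0.622
(~z -> (y <-> y)) (+) (z /\ (z <-> y)) = min(1, 1.000 + 0.622) = min(1, 1.622) = 1.000
((~z -> (y <-> y)) (+) (z /\ (z <-> y))) (+) z = min(1, 1.000 + 0.622) = min(1, 1.622) = 1.000
y -> z = min(1, 1 − 0.801 + 0.622) = min(1, 0.821) = 0.821
~(y -> z) = 1 − 0.821 = 0.179
(((~z -> (y <-> y)) (+) (z /\ (z <-> y))) (+) z) -> ~(y -> z) = min(1, 1 − 1.000 + 0.179) = min(1, 0.179) = 0.179
y <-> ((((~z -> (y <-> y)) (+) (z /\ (z <-> y))) (+) z) -> ~(y -> z)) = 1 − |0.801 − 0.179| = 1 − 0.622 = 0.378

0.378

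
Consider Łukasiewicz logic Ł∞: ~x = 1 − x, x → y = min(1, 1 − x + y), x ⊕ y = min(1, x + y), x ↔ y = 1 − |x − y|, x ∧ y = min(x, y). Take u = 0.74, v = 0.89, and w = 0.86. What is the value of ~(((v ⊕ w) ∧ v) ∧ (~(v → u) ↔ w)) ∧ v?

v ⊕ w = min(1, 0.89 + 0.86) = min(1, 1.75) = 1.00
(v ⊕ w) ∧ v = min(1.00, 0.89) = 0.89
v → u = min(1, 1 − 0.89 + 0.74) = min(1, 0.85) = 0.85
~(v → u) = 1 − 0.85 = 0.15
~(v → u) ↔ w = 1 − |0.15 − 0.86| = 1 − 0.71 = 0.29
((v ⊕ w) ∧ v) ∧ (~(v → u) ↔ w) = min(0.89, 0.29) = 0.29
~(((v ⊕ w) ∧ v) ∧ (~(v → u) ↔ w)) = 1 − 0.29 = 0.71
~(((v ⊕ w) ∧ v) ∧ (~(v → u) ↔ w)) ∧ v = min(0.71, 0.89) = 0.71

0.71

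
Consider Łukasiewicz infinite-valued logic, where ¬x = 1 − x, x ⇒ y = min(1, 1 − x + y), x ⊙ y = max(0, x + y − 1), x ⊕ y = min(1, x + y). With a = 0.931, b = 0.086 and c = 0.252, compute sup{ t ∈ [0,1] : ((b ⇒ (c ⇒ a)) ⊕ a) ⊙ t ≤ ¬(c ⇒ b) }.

0.166

c ⇒ a = min(1, 1 − 0.252 + 0.931) = min(1, 1.679) = 1.000
b ⇒ (c ⇒ a) = min(1, 1 − 0.086 + 1.000) = min(1, 1.914) = 1.000
(b ⇒ (c ⇒ a)) ⊕ a = min(1, 1.000 + 0.931) = min(1, 1.931) = 1.000
So the left factor is (b ⇒ (c ⇒ a)) ⊕ a = 1.000.
c ⇒ b = min(1, 1 − 0.252 + 0.086) = min(1, 0.834) = 0.834
¬(c ⇒ b) = 1 − 0.834 = 0.166
So the right-hand bound is ¬(c ⇒ b) = 0.166.
The residuum of the Łukasiewicz t-norm gives the supremum: min(1, 1 − 1.000 + 0.166).
1 − 1.000 + 0.166 = 0.166, so t = min(1, 0.166) = 0.166.
Check: 1.000 ⊙ 0.166 = max(0, 0.166) = 0.166 ≤ 0.166.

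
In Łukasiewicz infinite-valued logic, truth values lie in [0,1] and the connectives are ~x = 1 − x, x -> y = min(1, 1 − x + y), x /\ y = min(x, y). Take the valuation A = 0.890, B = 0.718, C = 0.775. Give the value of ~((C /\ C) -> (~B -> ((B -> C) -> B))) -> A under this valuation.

C /\ C = min(0.775, 0.775) = 0.775
~B = 1 − 0.718 = 0.282
B -> C = min(1, 1 − 0.718 + 0.775) = min(1, 1.057) = 1.000
(B -> C) -> B = min(1, 1 − 1.000 + 0.718) = min(1, 0.718) = 0.718
~B -> ((B -> C) -> B) = min(1, 1 − 0.282 + 0.718) = min(1, 1.436) = 1.000
(C /\ C) -> (~B -> ((B -> C) -> B)) = min(1, 1 − 0.775 + 1.000) = min(1, 1.225) = 1.000
~((C /\ C) -> (~B -> ((B -> C) -> B))) = 1 − 1.000 = 0.000
~((C /\ C) -> (~B -> ((B -> C) -> B))) -> A = min(1, 1 − 0.000 + 0.890) = min(1, 1.890) = 1.000

1.000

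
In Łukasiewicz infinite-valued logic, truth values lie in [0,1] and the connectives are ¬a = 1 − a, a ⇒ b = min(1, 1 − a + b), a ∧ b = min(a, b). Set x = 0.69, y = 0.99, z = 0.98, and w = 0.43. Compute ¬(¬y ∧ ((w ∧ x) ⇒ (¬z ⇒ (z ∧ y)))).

¬y = 1 − 0.99 = 0.01
w ∧ x = min(0.43, 0.69) = 0.43
¬z = 1 − 0.98 = 0.02
z ∧ y = min(0.98, 0.99) = 0.98
¬z ⇒ (z ∧ y) = min(1, 1 − 0.02 + 0.98) = min(1, 1.96) = 1.00
(w ∧ x) ⇒ (¬z ⇒ (z ∧ y)) = min(1, 1 − 0.43 + 1.00) = min(1, 1.57) = 1.00
¬y ∧ ((w ∧ x) ⇒ (¬z ⇒ (z ∧ y))) = min(0.01, 1.00) = 0.01
¬(¬y ∧ ((w ∧ x) ⇒ (¬z ⇒ (z ∧ y)))) = 1 − 0.01 = 0.99

0.99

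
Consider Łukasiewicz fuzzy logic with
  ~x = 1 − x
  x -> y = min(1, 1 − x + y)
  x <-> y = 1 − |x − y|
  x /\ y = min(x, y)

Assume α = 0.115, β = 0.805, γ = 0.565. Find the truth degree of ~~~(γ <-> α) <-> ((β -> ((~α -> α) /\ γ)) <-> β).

γ <-> α = 1 − |0.565 − 0.115| = 1 − 0.450 = 0.550
~(γ <-> α) = 1 − 0.550 = 0.450
~~(γ <-> α) = 1 − 0.450 = 0.550
~~~(γ <-> α) = 1 − 0.550 = 0.450
~α = 1 − 0.115 = 0.885
~α -> α = min(1, 1 − 0.885 + 0.115) = min(1, 0.230) = 0.230
(~α -> α) /\ γ = min(0.230, 0.565) = 0.230
β -> ((~α -> α) /\ γ) = min(1, 1 − 0.805 + 0.230) = min(1, 0.425) = 0.425
(β -> ((~α -> α) /\ γ)) <-> β = 1 − |0.425 − 0.805| = 1 − 0.380 = 0.620
~~~(γ <-> α) <-> ((β -> ((~α -> α) /\ γ)) <-> β) = 1 − |0.450 − 0.620| = 1 − 0.170 = 0.830

0.830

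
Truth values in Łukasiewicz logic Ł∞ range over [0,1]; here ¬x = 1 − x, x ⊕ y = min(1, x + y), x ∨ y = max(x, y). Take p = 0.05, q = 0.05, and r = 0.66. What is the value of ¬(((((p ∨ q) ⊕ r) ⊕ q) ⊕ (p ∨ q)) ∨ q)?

0.19

p ∨ q = max(0.05, 0.05) = 0.05
(p ∨ q) ⊕ r = min(1, 0.05 + 0.66) = min(1, 0.71) = 0.71
((p ∨ q) ⊕ r) ⊕ q = min(1, 0.71 + 0.05) = min(1, 0.76) = 0.76
(((p ∨ q) ⊕ r) ⊕ q) ⊕ (p ∨ q) = min(1, 0.76 + 0.05) = min(1, 0.81) = 0.81
((((p ∨ q) ⊕ r) ⊕ q) ⊕ (p ∨ q)) ∨ q = max(0.81, 0.05) = 0.81
¬(((((p ∨ q) ⊕ r) ⊕ q) ⊕ (p ∨ q)) ∨ q) = 1 − 0.81 = 0.19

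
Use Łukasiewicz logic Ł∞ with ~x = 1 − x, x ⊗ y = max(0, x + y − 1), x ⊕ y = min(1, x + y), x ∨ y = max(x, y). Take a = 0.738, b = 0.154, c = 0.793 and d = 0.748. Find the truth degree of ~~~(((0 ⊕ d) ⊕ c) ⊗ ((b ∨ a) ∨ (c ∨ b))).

0.207

0 ⊕ d = min(1, 0.000 + 0.748) = min(1, 0.748) = 0.748
(0 ⊕ d) ⊕ c = min(1, 0.748 + 0.793) = min(1, 1.541) = 1.000
b ∨ a = max(0.154, 0.738) = 0.738
c ∨ b = max(0.793, 0.154) = 0.793
(b ∨ a) ∨ (c ∨ b) = max(0.738, 0.793) = 0.793
((0 ⊕ d) ⊕ c) ⊗ ((b ∨ a) ∨ (c ∨ b)) = max(0, 1.000 + 0.793 − 1) = max(0, 0.793) = 0.793
~(((0 ⊕ d) ⊕ c) ⊗ ((b ∨ a) ∨ (c ∨ b))) = 1 − 0.793 = 0.207
~~(((0 ⊕ d) ⊕ c) ⊗ ((b ∨ a) ∨ (c ∨ b))) = 1 − 0.207 = 0.793
~~~(((0 ⊕ d) ⊕ c) ⊗ ((b ∨ a) ∨ (c ∨ b))) = 1 − 0.793 = 0.207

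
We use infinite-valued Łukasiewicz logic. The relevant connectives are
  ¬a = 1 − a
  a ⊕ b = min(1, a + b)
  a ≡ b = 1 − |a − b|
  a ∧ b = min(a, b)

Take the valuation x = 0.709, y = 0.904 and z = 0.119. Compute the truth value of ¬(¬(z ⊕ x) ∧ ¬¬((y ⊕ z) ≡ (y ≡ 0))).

0.904

z ⊕ x = min(1, 0.119 + 0.709) = min(1, 0.828) = 0.828
¬(z ⊕ x) = 1 − 0.828 = 0.172
y ⊕ z = min(1, 0.904 + 0.119) = min(1, 1.023) = 1.000
y ≡ 0 = 1 − |0.904 − 0.000| = 1 − 0.904 = 0.096
(y ⊕ z) ≡ (y ≡ 0) = 1 − |1.000 − 0.096| = 1 − 0.904 = 0.096
¬((y ⊕ z) ≡ (y ≡ 0)) = 1 − 0.096 = 0.904
¬¬((y ⊕ z) ≡ (y ≡ 0)) = 1 − 0.904 = 0.096
¬(z ⊕ x) ∧ ¬¬((y ⊕ z) ≡ (y ≡ 0)) = min(0.172, 0.096) = 0.096
¬(¬(z ⊕ x) ∧ ¬¬((y ⊕ z) ≡ (y ≡ 0))) = 1 − 0.096 = 0.904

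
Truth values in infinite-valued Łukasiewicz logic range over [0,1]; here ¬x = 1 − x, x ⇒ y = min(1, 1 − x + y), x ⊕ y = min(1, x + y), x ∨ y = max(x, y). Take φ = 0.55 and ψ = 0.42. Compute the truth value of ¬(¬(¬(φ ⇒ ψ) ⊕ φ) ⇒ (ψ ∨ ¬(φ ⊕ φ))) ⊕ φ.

0.55

φ ⇒ ψ = min(1, 1 − 0.55 + 0.42) = min(1, 0.87) = 0.87
¬(φ ⇒ ψ) = 1 − 0.87 = 0.13
¬(φ ⇒ ψ) ⊕ φ = min(1, 0.13 + 0.55) = min(1, 0.68) = 0.68
¬(¬(φ ⇒ ψ) ⊕ φ) = 1 − 0.68 = 0.32
φ ⊕ φ = min(1, 0.55 + 0.55) = min(1, 1.10) = 1.00
¬(φ ⊕ φ) = 1 − 1.00 = 0.00
ψ ∨ ¬(φ ⊕ φ) = max(0.42, 0.00) = 0.42
¬(¬(φ ⇒ ψ) ⊕ φ) ⇒ (ψ ∨ ¬(φ ⊕ φ)) = min(1, 1 − 0.32 + 0.42) = min(1, 1.10) = 1.00
¬(¬(¬(φ ⇒ ψ) ⊕ φ) ⇒ (ψ ∨ ¬(φ ⊕ φ))) = 1 − 1.00 = 0.00
¬(¬(¬(φ ⇒ ψ) ⊕ φ) ⇒ (ψ ∨ ¬(φ ⊕ φ))) ⊕ φ = min(1, 0.00 + 0.55) = min(1, 0.55) = 0.55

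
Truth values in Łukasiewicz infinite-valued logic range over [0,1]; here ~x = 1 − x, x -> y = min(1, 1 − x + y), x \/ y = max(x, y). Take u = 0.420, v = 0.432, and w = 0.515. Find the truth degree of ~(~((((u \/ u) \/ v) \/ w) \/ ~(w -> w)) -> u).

u \/ u = max(0.420, 0.420) = 0.420
(u \/ u) \/ v = max(0.420, 0.432) = 0.432
((u \/ u) \/ v) \/ w = max(0.432, 0.515) = 0.515
w -> w = min(1, 1 − 0.515 + 0.515) = min(1, 1.000) = 1.000
~(w -> w) = 1 − 1.000 = 0.000
(((u \/ u) \/ v) \/ w) \/ ~(w -> w) = max(0.515, 0.000) = 0.515
~((((u \/ u) \/ v) \/ w) \/ ~(w -> w)) = 1 − 0.515 = 0.485
~((((u \/ u) \/ v) \/ w) \/ ~(w -> w)) -> u = min(1, 1 − 0.485 + 0.420) = min(1, 0.935) = 0.935
~(~((((u \/ u) \/ v) \/ w) \/ ~(w -> w)) -> u) = 1 − 0.935 = 0.065

0.065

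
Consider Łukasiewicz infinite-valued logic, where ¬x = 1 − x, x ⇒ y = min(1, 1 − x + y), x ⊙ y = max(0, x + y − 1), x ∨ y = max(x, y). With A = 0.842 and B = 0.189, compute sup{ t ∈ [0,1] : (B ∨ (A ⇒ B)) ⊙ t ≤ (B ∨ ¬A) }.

A ⇒ B = min(1, 1 − 0.842 + 0.189) = min(1, 0.347) = 0.347
B ∨ (A ⇒ B) = max(0.189, 0.347) = 0.347
So the left factor is B ∨ (A ⇒ B) = 0.347.
¬A = 1 − 0.842 = 0.158
B ∨ ¬A = max(0.189, 0.158) = 0.189
So the right-hand bound is B ∨ ¬A = 0.189.
The residuum of the Łukasiewicz t-norm gives the supremum: min(1, 1 − 0.347 + 0.189).
1 − 0.347 + 0.189 = 0.842, so t = min(1, 0.842) = 0.842.
Check: 0.347 ⊙ 0.842 = max(0, 0.189) = 0.189 ≤ 0.189.

0.842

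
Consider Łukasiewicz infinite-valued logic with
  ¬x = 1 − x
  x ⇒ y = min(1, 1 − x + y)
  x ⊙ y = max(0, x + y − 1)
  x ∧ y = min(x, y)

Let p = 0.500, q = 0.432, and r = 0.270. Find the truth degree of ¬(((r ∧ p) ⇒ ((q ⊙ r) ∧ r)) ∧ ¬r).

r ∧ p = min(0.270, 0.500) = 0.270
q ⊙ r = max(0, 0.432 + 0.270 − 1) = max(0, -0.298) = 0.000
(q ⊙ r) ∧ r = min(0.000, 0.270) = 0.000
(r ∧ p) ⇒ ((q ⊙ r) ∧ r) = min(1, 1 − 0.270 + 0.000) = min(1, 0.730) = 0.730
¬r = 1 − 0.270 = 0.730
((r ∧ p) ⇒ ((q ⊙ r) ∧ r)) ∧ ¬r = min(0.730, 0.730) = 0.730
¬(((r ∧ p) ⇒ ((q ⊙ r) ∧ r)) ∧ ¬r) = 1 − 0.730 = 0.270

0.270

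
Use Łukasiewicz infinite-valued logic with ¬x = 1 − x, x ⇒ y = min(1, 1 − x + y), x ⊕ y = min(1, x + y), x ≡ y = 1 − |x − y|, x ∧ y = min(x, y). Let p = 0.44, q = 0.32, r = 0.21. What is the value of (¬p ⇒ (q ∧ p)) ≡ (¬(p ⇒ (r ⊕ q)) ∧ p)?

0.24

¬p = 1 − 0.44 = 0.56
q ∧ p = min(0.32, 0.44) = 0.32
¬p ⇒ (q ∧ p) = min(1, 1 − 0.56 + 0.32) = min(1, 0.76) = 0.76
r ⊕ q = min(1, 0.21 + 0.32) = min(1, 0.53) = 0.53
p ⇒ (r ⊕ q) = min(1, 1 − 0.44 + 0.53) = min(1, 1.09) = 1.00
¬(p ⇒ (r ⊕ q)) = 1 − 1.00 = 0.00
¬(p ⇒ (r ⊕ q)) ∧ p = min(0.00, 0.44) = 0.00
(¬p ⇒ (q ∧ p)) ≡ (¬(p ⇒ (r ⊕ q)) ∧ p) = 1 − |0.76 − 0.00| = 1 − 0.76 = 0.24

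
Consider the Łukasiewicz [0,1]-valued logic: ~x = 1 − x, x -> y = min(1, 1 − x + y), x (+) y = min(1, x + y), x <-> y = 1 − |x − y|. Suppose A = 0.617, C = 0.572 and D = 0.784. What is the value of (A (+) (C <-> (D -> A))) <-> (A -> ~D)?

0.599

D -> A = min(1, 1 − 0.784 + 0.617) = min(1, 0.833) = 0.833
C <-> (D -> A) = 1 − |0.572 − 0.833| = 1 − 0.261 = 0.739
A (+) (C <-> (D -> A)) = min(1, 0.617 + 0.739) = min(1, 1.356) = 1.000
~D = 1 − 0.784 = 0.216
A -> ~D = min(1, 1 − 0.617 + 0.216) = min(1, 0.599) = 0.599
(A (+) (C <-> (D -> A))) <-> (A -> ~D) = 1 − |1.000 − 0.599| = 1 − 0.401 = 0.599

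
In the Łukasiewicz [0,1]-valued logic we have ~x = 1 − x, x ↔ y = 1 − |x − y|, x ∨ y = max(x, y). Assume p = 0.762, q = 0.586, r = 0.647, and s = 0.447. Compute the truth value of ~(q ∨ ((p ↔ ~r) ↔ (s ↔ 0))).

~r = 1 − 0.647 = 0.353
p ↔ ~r = 1 − |0.762 − 0.353| = 1 − 0.409 = 0.591
s ↔ 0 = 1 − |0.447 − 0.000| = 1 − 0.447 = 0.553
(p ↔ ~r) ↔ (s ↔ 0) = 1 − |0.591 − 0.553| = 1 − 0.038 = 0.962
q ∨ ((p ↔ ~r) ↔ (s ↔ 0)) = max(0.586, 0.962) = 0.962
~(q ∨ ((p ↔ ~r) ↔ (s ↔ 0))) = 1 − 0.962 = 0.038

0.038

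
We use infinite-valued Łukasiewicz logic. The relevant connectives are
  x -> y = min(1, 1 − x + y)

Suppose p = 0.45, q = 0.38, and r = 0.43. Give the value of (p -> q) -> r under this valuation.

0.50

p -> q = min(1, 1 − 0.45 + 0.38) = min(1, 0.93) = 0.93
(p -> q) -> r = min(1, 1 − 0.93 + 0.43) = min(1, 0.50) = 0.50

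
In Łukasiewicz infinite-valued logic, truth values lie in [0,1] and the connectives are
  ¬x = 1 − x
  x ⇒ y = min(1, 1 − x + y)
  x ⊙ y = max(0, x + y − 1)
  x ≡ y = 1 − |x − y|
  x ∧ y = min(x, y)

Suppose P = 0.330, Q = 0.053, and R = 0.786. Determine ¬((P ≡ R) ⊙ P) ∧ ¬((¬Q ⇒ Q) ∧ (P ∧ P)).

0.894

P ≡ R = 1 − |0.330 − 0.786| = 1 − 0.456 = 0.544
(P ≡ R) ⊙ P = max(0, 0.544 + 0.330 − 1) = max(0, -0.126) = 0.000
¬((P ≡ R) ⊙ P) = 1 − 0.000 = 1.000
¬Q = 1 − 0.053 = 0.947
¬Q ⇒ Q = min(1, 1 − 0.947 + 0.053) = min(1, 0.106) = 0.106
P ∧ P = min(0.330, 0.330) = 0.330
(¬Q ⇒ Q) ∧ (P ∧ P) = min(0.106, 0.330) = 0.106
¬((¬Q ⇒ Q) ∧ (P ∧ P)) = 1 − 0.106 = 0.894
¬((P ≡ R) ⊙ P) ∧ ¬((¬Q ⇒ Q) ∧ (P ∧ P)) = min(1.000, 0.894) = 0.894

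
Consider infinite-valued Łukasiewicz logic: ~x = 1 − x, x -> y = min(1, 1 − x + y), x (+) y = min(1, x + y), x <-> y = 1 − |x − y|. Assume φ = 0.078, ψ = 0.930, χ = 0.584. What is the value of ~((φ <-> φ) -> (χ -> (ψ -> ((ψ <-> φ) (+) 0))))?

φ <-> φ = 1 − |0.078 − 0.078| = 1 − 0.000 = 1.000
ψ <-> φ = 1 − |0.930 − 0.078| = 1 − 0.852 = 0.148
(ψ <-> φ) (+) 0 = min(1, 0.148 + 0.000) = min(1, 0.148) = 0.148
ψ -> ((ψ <-> φ) (+) 0) = min(1, 1 − 0.930 + 0.148) = min(1, 0.218) = 0.218
χ -> (ψ -> ((ψ <-> φ) (+) 0)) = min(1, 1 − 0.584 + 0.218) = min(1, 0.634) = 0.634
(φ <-> φ) -> (χ -> (ψ -> ((ψ <-> φ) (+) 0))) = min(1, 1 − 1.000 + 0.634) = min(1, 0.634) = 0.634
~((φ <-> φ) -> (χ -> (ψ -> ((ψ <-> φ) (+) 0)))) = 1 − 0.634 = 0.366

0.366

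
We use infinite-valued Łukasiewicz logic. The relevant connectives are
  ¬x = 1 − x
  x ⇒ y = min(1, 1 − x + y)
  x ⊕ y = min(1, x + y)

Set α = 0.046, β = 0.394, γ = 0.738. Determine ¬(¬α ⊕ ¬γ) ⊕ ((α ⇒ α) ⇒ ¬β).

¬α = 1 − 0.046 = 0.954
¬γ = 1 − 0.738 = 0.262
¬α ⊕ ¬γ = min(1, 0.954 + 0.262) = min(1, 1.216) = 1.000
¬(¬α ⊕ ¬γ) = 1 − 1.000 = 0.000
α ⇒ α = min(1, 1 − 0.046 + 0.046) = min(1, 1.000) = 1.000
¬β = 1 − 0.394 = 0.606
(α ⇒ α) ⇒ ¬β = min(1, 1 − 1.000 + 0.606) = min(1, 0.606) = 0.606
¬(¬α ⊕ ¬γ) ⊕ ((α ⇒ α) ⇒ ¬β) = min(1, 0.000 + 0.606) = min(1, 0.606) = 0.606

0.606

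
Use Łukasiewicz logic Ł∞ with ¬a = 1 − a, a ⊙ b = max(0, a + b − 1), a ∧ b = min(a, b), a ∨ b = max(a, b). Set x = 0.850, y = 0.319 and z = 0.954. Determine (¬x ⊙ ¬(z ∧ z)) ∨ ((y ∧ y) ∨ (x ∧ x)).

0.850

¬x = 1 − 0.850 = 0.150
z ∧ z = min(0.954, 0.954) = 0.954
¬(z ∧ z) = 1 − 0.954 = 0.046
¬x ⊙ ¬(z ∧ z) = max(0, 0.150 + 0.046 − 1) = max(0, -0.804) = 0.000
y ∧ y = min(0.319, 0.319) = 0.319
x ∧ x = min(0.850, 0.850) = 0.850
(y ∧ y) ∨ (x ∧ x) = max(0.319, 0.850) = 0.850
(¬x ⊙ ¬(z ∧ z)) ∨ ((y ∧ y) ∨ (x ∧ x)) = max(0.000, 0.850) = 0.850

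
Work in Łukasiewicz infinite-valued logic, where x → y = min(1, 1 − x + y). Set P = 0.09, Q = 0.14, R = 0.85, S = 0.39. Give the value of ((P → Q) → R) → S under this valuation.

0.54

P → Q = min(1, 1 − 0.09 + 0.14) = min(1, 1.05) = 1.00
(P → Q) → R = min(1, 1 − 1.00 + 0.85) = min(1, 0.85) = 0.85
((P → Q) → R) → S = min(1, 1 − 0.85 + 0.39) = min(1, 0.54) = 0.54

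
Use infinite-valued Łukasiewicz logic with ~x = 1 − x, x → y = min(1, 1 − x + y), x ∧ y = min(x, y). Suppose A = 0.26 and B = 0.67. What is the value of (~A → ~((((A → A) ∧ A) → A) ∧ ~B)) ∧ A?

~A = 1 − 0.26 = 0.74
A → A = min(1, 1 − 0.26 + 0.26) = min(1, 1.00) = 1.00
(A → A) ∧ A = min(1.00, 0.26) = 0.26
((A → A) ∧ A) → A = min(1, 1 − 0.26 + 0.26) = min(1, 1.00) = 1.00
~B = 1 − 0.67 = 0.33
(((A → A) ∧ A) → A) ∧ ~B = min(1.00, 0.33) = 0.33
~((((A → A) ∧ A) → A) ∧ ~B) = 1 − 0.33 = 0.67
~A → ~((((A → A) ∧ A) → A) ∧ ~B) = min(1, 1 − 0.74 + 0.67) = min(1, 0.93) = 0.93
(~A → ~((((A → A) ∧ A) → A) ∧ ~B)) ∧ A = min(0.93, 0.26) = 0.26

0.26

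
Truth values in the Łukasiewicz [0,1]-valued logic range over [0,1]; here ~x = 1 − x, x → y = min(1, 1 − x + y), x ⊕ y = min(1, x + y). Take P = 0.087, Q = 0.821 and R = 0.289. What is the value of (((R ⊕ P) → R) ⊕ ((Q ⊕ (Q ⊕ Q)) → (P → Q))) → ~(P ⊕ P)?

R ⊕ P = min(1, 0.289 + 0.087) = min(1, 0.376) = 0.376
(R ⊕ P) → R = min(1, 1 − 0.376 + 0.289) = min(1, 0.913) = 0.913
Q ⊕ Q = min(1, 0.821 + 0.821) = min(1, 1.642) = 1.000
Q ⊕ (Q ⊕ Q) = min(1, 0.821 + 1.000) = min(1, 1.821) = 1.000
P → Q = min(1, 1 − 0.087 + 0.821) = min(1, 1.734) = 1.000
(Q ⊕ (Q ⊕ Q)) → (P → Q) = min(1, 1 − 1.000 + 1.000) = min(1, 1.000) = 1.000
((R ⊕ P) → R) ⊕ ((Q ⊕ (Q ⊕ Q)) → (P → Q)) = min(1, 0.913 + 1.000) = min(1, 1.913) = 1.000
P ⊕ P = min(1, 0.087 + 0.087) = min(1, 0.174) = 0.174
~(P ⊕ P) = 1 − 0.174 = 0.826
(((R ⊕ P) → R) ⊕ ((Q ⊕ (Q ⊕ Q)) → (P → Q))) → ~(P ⊕ P) = min(1, 1 − 1.000 + 0.826) = min(1, 0.826) = 0.826

0.826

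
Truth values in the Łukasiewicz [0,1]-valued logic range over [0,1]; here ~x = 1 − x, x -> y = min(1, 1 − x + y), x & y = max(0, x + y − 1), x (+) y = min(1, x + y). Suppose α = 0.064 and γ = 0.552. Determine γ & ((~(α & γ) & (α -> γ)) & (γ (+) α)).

α & γ = max(0, 0.064 + 0.552 − 1) = max(0, -0.384) = 0.000
~(α & γ) = 1 − 0.000 = 1.000
α -> γ = min(1, 1 − 0.064 + 0.552) = min(1, 1.488) = 1.000
~(α & γ) & (α -> γ) = max(0, 1.000 + 1.000 − 1) = max(0, 1.000) = 1.000
γ (+) α = min(1, 0.552 + 0.064) = min(1, 0.616) = 0.616
(~(α & γ) & (α -> γ)) & (γ (+) α) = max(0, 1.000 + 0.616 − 1) = max(0, 0.616) = 0.616
γ & ((~(α & γ) & (α -> γ)) & (γ (+) α)) = max(0, 0.552 + 0.616 − 1) = max(0, 0.168) = 0.168

0.168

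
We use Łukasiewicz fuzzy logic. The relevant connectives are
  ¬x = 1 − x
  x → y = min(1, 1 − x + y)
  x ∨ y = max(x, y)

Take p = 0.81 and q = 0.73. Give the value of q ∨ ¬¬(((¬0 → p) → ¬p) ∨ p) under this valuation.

¬0 = 1 − 0.00 = 1.00
¬0 → p = min(1, 1 − 1.00 + 0.81) = min(1, 0.81) = 0.81
¬p = 1 − 0.81 = 0.19
(¬0 → p) → ¬p = min(1, 1 − 0.81 + 0.19) = min(1, 0.38) = 0.38
((¬0 → p) → ¬p) ∨ p = max(0.38, 0.81) = 0.81
¬(((¬0 → p) → ¬p) ∨ p) = 1 − 0.81 = 0.19
¬¬(((¬0 → p) → ¬p) ∨ p) = 1 − 0.19 = 0.81
q ∨ ¬¬(((¬0 → p) → ¬p) ∨ p) = max(0.73, 0.81) = 0.81

0.81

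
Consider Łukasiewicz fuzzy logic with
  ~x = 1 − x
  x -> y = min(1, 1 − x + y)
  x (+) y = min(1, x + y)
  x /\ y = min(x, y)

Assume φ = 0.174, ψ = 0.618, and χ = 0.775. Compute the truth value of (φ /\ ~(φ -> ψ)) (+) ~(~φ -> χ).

φ -> ψ = min(1, 1 − 0.174 + 0.618) = min(1, 1.444) = 1.000
~(φ -> ψ) = 1 − 1.000 = 0.000
φ /\ ~(φ -> ψ) = min(0.174, 0.000) = 0.000
~φ = 1 − 0.174 = 0.826
~φ -> χ = min(1, 1 − 0.826 + 0.775) = min(1, 0.949) = 0.949
~(~φ -> χ) = 1 − 0.949 = 0.051
(φ /\ ~(φ -> ψ)) (+) ~(~φ -> χ) = min(1, 0.000 + 0.051) = min(1, 0.051) = 0.051

0.051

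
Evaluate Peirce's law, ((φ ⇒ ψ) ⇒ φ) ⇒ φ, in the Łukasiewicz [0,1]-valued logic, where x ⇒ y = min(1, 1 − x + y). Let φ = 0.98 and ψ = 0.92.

0.98

φ ⇒ ψ = min(1, 1 − 0.98 + 0.92) = min(1, 0.94) = 0.94
(φ ⇒ ψ) ⇒ φ = min(1, 1 − 0.94 + 0.98) = min(1, 1.04) = 1.00
((φ ⇒ ψ) ⇒ φ) ⇒ φ = min(1, 1 − 1.00 + 0.98) = min(1, 0.98) = 0.98
(The value 0.98 < 1 shows this instance is not satisfied; not a Ł∞-tautology in general.)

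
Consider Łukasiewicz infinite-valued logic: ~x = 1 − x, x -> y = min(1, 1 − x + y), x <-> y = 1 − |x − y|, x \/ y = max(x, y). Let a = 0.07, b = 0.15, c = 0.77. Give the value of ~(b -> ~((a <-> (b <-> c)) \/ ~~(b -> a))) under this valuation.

b <-> c = 1 − |0.15 − 0.77| = 1 − 0.62 = 0.38
a <-> (b <-> c) = 1 − |0.07 − 0.38| = 1 − 0.31 = 0.69
b -> a = min(1, 1 − 0.15 + 0.07) = min(1, 0.92) = 0.92
~(b -> a) = 1 − 0.92 = 0.08
~~(b -> a) = 1 − 0.08 = 0.92
(a <-> (b <-> c)) \/ ~~(b -> a) = max(0.69, 0.92) = 0.92
~((a <-> (b <-> c)) \/ ~~(b -> a)) = 1 − 0.92 = 0.08
b -> ~((a <-> (b <-> c)) \/ ~~(b -> a)) = min(1, 1 − 0.15 + 0.08) = min(1, 0.93) = 0.93
~(b -> ~((a <-> (b <-> c)) \/ ~~(b -> a))) = 1 − 0.93 = 0.07

0.07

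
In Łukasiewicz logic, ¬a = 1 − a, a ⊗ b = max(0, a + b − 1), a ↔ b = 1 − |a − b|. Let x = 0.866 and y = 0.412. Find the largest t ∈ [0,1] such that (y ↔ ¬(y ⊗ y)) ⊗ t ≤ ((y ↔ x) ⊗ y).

0.588

y ⊗ y = max(0, 0.412 + 0.412 − 1) = max(0, -0.176) = 0.000
¬(y ⊗ y) = 1 − 0.000 = 1.000
y ↔ ¬(y ⊗ y) = 1 − |0.412 − 1.000| = 1 − 0.588 = 0.412
So the left factor is y ↔ ¬(y ⊗ y) = 0.412.
y ↔ x = 1 − |0.412 − 0.866| = 1 − 0.454 = 0.546
(y ↔ x) ⊗ y = max(0, 0.546 + 0.412 − 1) = max(0, -0.042) = 0.000
So the right-hand bound is (y ↔ x) ⊗ y = 0.000.
The residuum of the Łukasiewicz t-norm gives the supremum: min(1, 1 − 0.412 + 0.000).
1 − 0.412 + 0.000 = 0.588, so t = min(1, 0.588) = 0.588.
Check: 0.412 ⊗ 0.588 = max(0, 0.000) = 0.000 ≤ 0.000.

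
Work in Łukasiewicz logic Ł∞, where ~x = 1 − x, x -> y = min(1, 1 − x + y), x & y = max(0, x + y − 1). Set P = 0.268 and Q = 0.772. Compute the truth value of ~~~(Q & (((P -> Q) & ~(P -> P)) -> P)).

0.228

P -> Q = min(1, 1 − 0.268 + 0.772) = min(1, 1.504) = 1.000
P -> P = min(1, 1 − 0.268 + 0.268) = min(1, 1.000) = 1.000
~(P -> P) = 1 − 1.000 = 0.000
(P -> Q) & ~(P -> P) = max(0, 1.000 + 0.000 − 1) = max(0, 0.000) = 0.000
((P -> Q) & ~(P -> P)) -> P = min(1, 1 − 0.000 + 0.268) = min(1, 1.268) = 1.000
Q & (((P -> Q) & ~(P -> P)) -> P) = max(0, 0.772 + 1.000 − 1) = max(0, 0.772) = 0.772
~(Q & (((P -> Q) & ~(P -> P)) -> P)) = 1 − 0.772 = 0.228
~~(Q & (((P -> Q) & ~(P -> P)) -> P)) = 1 − 0.228 = 0.772
~~~(Q & (((P -> Q) & ~(P -> P)) -> P)) = 1 − 0.772 = 0.228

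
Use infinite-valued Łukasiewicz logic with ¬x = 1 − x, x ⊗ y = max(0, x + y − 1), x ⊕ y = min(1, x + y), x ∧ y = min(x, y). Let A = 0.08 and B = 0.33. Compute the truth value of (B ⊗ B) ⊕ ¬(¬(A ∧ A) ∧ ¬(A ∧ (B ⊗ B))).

0.08

B ⊗ B = max(0, 0.33 + 0.33 − 1) = max(0, -0.34) = 0.00
A ∧ A = min(0.08, 0.08) = 0.08
¬(A ∧ A) = 1 − 0.08 = 0.92
A ∧ (B ⊗ B) = min(0.08, 0.00) = 0.00
¬(A ∧ (B ⊗ B)) = 1 − 0.00 = 1.00
¬(A ∧ A) ∧ ¬(A ∧ (B ⊗ B)) = min(0.92, 1.00) = 0.92
¬(¬(A ∧ A) ∧ ¬(A ∧ (B ⊗ B))) = 1 − 0.92 = 0.08
(B ⊗ B) ⊕ ¬(¬(A ∧ A) ∧ ¬(A ∧ (B ⊗ B))) = min(1, 0.00 + 0.08) = min(1, 0.08) = 0.08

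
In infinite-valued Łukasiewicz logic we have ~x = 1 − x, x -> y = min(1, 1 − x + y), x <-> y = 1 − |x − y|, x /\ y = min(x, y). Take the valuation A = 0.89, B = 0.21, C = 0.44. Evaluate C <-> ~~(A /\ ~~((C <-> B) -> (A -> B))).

C <-> B = 1 − |0.44 − 0.21| = 1 − 0.23 = 0.77
A -> B = min(1, 1 − 0.89 + 0.21) = min(1, 0.32) = 0.32
(C <-> B) -> (A -> B) = min(1, 1 − 0.77 + 0.32) = min(1, 0.55) = 0.55
~((C <-> B) -> (A -> B)) = 1 − 0.55 = 0.45
~~((C <-> B) -> (A -> B)) = 1 − 0.45 = 0.55
A /\ ~~((C <-> B) -> (A -> B)) = min(0.89, 0.55) = 0.55
~(A /\ ~~((C <-> B) -> (A -> B))) = 1 − 0.55 = 0.45
~~(A /\ ~~((C <-> B) -> (A -> B))) = 1 − 0.45 = 0.55
C <-> ~~(A /\ ~~((C <-> B) -> (A -> B))) = 1 − |0.44 − 0.55| = 1 − 0.11 = 0.89

0.89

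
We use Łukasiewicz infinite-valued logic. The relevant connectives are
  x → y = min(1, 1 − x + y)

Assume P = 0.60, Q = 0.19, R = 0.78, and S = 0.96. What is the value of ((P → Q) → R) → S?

P → Q = min(1, 1 − 0.60 + 0.19) = min(1, 0.59) = 0.59
(P → Q) → R = min(1, 1 − 0.59 + 0.78) = min(1, 1.19) = 1.00
((P → Q) → R) → S = min(1, 1 − 1.00 + 0.96) = min(1, 0.96) = 0.96

0.96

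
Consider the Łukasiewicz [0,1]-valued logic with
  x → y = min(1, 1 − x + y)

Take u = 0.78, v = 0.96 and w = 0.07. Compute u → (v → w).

0.33

v → w = min(1, 1 − 0.96 + 0.07) = min(1, 0.11) = 0.11
u → (v → w) = min(1, 1 − 0.78 + 0.11) = min(1, 0.33) = 0.33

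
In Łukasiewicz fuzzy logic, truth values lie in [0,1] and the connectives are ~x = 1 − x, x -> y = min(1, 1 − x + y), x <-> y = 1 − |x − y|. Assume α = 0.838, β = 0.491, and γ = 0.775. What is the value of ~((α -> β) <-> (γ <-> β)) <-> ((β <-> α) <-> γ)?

0.185

α -> β = min(1, 1 − 0.838 + 0.491) = min(1, 0.653) = 0.653
γ <-> β = 1 − |0.775 − 0.491| = 1 − 0.284 = 0.716
(α -> β) <-> (γ <-> β) = 1 − |0.653 − 0.716| = 1 − 0.063 = 0.937
~((α -> β) <-> (γ <-> β)) = 1 − 0.937 = 0.063
β <-> α = 1 − |0.491 − 0.838| = 1 − 0.347 = 0.653
(β <-> α) <-> γ = 1 − |0.653 − 0.775| = 1 − 0.122 = 0.878
~((α -> β) <-> (γ <-> β)) <-> ((β <-> α) <-> γ) = 1 − |0.063 − 0.878| = 1 − 0.815 = 0.185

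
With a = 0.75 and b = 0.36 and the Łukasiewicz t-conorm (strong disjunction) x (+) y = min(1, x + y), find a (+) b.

1.00

a (+) b = min(1, 0.75 + 0.36) = min(1, 1.11) = 1.00
For comparison, the Gödel t-conorm max(x, y) would give 0.75.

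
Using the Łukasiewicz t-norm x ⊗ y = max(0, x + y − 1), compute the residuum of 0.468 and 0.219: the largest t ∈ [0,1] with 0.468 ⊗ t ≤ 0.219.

0.751

The residuum of the Łukasiewicz t-norm gives the supremum: min(1, 1 − 0.468 + 0.219).
1 − 0.468 + 0.219 = 0.751, so t = min(1, 0.751) = 0.751.
Check: 0.468 ⊗ 0.751 = max(0, 0.219) = 0.219 ≤ 0.219.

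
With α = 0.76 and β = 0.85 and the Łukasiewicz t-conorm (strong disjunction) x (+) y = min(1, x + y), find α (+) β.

α (+) β = min(1, 0.76 + 0.85) = min(1, 1.61) = 1.00
For comparison, the Gödel t-conorm max(x, y) would give 0.85.

1.00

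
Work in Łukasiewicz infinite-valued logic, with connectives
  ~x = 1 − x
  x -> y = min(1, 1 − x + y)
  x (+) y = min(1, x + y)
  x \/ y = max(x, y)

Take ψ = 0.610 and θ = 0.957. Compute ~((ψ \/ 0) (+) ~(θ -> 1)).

ψ \/ 0 = max(0.610, 0.000) = 0.610
θ -> 1 = min(1, 1 − 0.957 + 1.000) = min(1, 1.043) = 1.000
~(θ -> 1) = 1 − 1.000 = 0.000
(ψ \/ 0) (+) ~(θ -> 1) = min(1, 0.610 + 0.000) = min(1, 0.610) = 0.610
~((ψ \/ 0) (+) ~(θ -> 1)) = 1 − 0.610 = 0.390

0.390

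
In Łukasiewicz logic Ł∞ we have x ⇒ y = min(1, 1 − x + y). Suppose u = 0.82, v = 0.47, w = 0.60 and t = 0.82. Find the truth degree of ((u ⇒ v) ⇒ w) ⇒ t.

0.87

u ⇒ v = min(1, 1 − 0.82 + 0.47) = min(1, 0.65) = 0.65
(u ⇒ v) ⇒ w = min(1, 1 − 0.65 + 0.60) = min(1, 0.95) = 0.95
((u ⇒ v) ⇒ w) ⇒ t = min(1, 1 − 0.95 + 0.82) = min(1, 0.87) = 0.87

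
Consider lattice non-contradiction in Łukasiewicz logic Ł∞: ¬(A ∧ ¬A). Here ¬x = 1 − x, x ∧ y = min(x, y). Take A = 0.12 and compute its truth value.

¬A = 1 − 0.12 = 0.88
A ∧ ¬A = min(0.12, 0.88) = 0.12
¬(A ∧ ¬A) = 1 − 0.12 = 0.88
(The value 0.88 < 1 shows this instance is not satisfied; not a Ł∞-tautology — its value is 1 − min(a, 1−a).)

0.88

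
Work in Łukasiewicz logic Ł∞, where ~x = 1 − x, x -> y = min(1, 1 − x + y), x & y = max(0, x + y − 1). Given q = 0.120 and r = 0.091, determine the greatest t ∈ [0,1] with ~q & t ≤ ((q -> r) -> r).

~q = 1 − 0.120 = 0.880
So the left factor is ~q = 0.880.
q -> r = min(1, 1 − 0.120 + 0.091) = min(1, 0.971) = 0.971
(q -> r) -> r = min(1, 1 − 0.971 + 0.091) = min(1, 0.120) = 0.120
So the right-hand bound is (q -> r) -> r = 0.120.
The residuum of the Łukasiewicz t-norm gives the supremum: min(1, 1 − 0.880 + 0.120).
1 − 0.880 + 0.120 = 0.240, so t = min(1, 0.240) = 0.240.
Check: 0.880 & 0.240 = max(0, 0.120) = 0.120 ≤ 0.120.

0.240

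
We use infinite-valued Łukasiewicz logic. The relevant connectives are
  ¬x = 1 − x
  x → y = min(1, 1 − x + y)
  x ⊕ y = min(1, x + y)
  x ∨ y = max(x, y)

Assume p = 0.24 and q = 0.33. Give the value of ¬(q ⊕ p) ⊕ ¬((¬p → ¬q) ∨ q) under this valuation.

q ⊕ p = min(1, 0.33 + 0.24) = min(1, 0.57) = 0.57
¬(q ⊕ p) = 1 − 0.57 = 0.43
¬p = 1 − 0.24 = 0.76
¬q = 1 − 0.33 = 0.67
¬p → ¬q = min(1, 1 − 0.76 + 0.67) = min(1, 0.91) = 0.91
(¬p → ¬q) ∨ q = max(0.91, 0.33) = 0.91
¬((¬p → ¬q) ∨ q) = 1 − 0.91 = 0.09
¬(q ⊕ p) ⊕ ¬((¬p → ¬q) ∨ q) = min(1, 0.43 + 0.09) = min(1, 0.52) = 0.52

0.52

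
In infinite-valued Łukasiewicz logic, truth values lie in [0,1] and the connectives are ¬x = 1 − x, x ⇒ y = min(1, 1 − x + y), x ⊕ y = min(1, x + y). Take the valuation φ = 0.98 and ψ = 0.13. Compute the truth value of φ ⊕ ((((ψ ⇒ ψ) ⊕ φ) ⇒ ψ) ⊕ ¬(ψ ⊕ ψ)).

ψ ⇒ ψ = min(1, 1 − 0.13 + 0.13) = min(1, 1.00) = 1.00
(ψ ⇒ ψ) ⊕ φ = min(1, 1.00 + 0.98) = min(1, 1.98) = 1.00
((ψ ⇒ ψ) ⊕ φ) ⇒ ψ = min(1, 1 − 1.00 + 0.13) = min(1, 0.13) = 0.13
ψ ⊕ ψ = min(1, 0.13 + 0.13) = min(1, 0.26) = 0.26
¬(ψ ⊕ ψ) = 1 − 0.26 = 0.74
(((ψ ⇒ ψ) ⊕ φ) ⇒ ψ) ⊕ ¬(ψ ⊕ ψ) = min(1, 0.13 + 0.74) = min(1, 0.87) = 0.87
φ ⊕ ((((ψ ⇒ ψ) ⊕ φ) ⇒ ψ) ⊕ ¬(ψ ⊕ ψ)) = min(1, 0.98 + 0.87) = min(1, 1.85) = 1.00

1.00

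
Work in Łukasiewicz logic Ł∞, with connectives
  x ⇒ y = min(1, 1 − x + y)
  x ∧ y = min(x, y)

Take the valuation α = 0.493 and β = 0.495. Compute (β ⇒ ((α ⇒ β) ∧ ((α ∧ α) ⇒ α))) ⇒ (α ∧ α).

α ⇒ β = min(1, 1 − 0.493 + 0.495) = min(1, 1.002) = 1.000
α ∧ α = min(0.493, 0.493) = 0.493
(α ∧ α) ⇒ α = min(1, 1 − 0.493 + 0.493) = min(1, 1.000) = 1.000
(α ⇒ β) ∧ ((α ∧ α) ⇒ α) = min(1.000, 1.000) = 1.000
β ⇒ ((α ⇒ β) ∧ ((α ∧ α) ⇒ α)) = min(1, 1 − 0.495 + 1.000) = min(1, 1.505) = 1.000
(β ⇒ ((α ⇒ β) ∧ ((α ∧ α) ⇒ α))) ⇒ (α ∧ α) = min(1, 1 − 1.000 + 0.493) = min(1, 0.493) = 0.493

0.493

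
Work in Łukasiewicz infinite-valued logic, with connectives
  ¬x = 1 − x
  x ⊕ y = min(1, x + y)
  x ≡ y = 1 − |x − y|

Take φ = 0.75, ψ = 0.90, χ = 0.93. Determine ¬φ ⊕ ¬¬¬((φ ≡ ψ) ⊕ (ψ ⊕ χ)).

¬φ = 1 − 0.75 = 0.25
φ ≡ ψ = 1 − |0.75 − 0.90| = 1 − 0.15 = 0.85
ψ ⊕ χ = min(1, 0.90 + 0.93) = min(1, 1.83) = 1.00
(φ ≡ ψ) ⊕ (ψ ⊕ χ) = min(1, 0.85 + 1.00) = min(1, 1.85) = 1.00
¬((φ ≡ ψ) ⊕ (ψ ⊕ χ)) = 1 − 1.00 = 0.00
¬¬((φ ≡ ψ) ⊕ (ψ ⊕ χ)) = 1 − 0.00 = 1.00
¬¬¬((φ ≡ ψ) ⊕ (ψ ⊕ χ)) = 1 − 1.00 = 0.00
¬φ ⊕ ¬¬¬((φ ≡ ψ) ⊕ (ψ ⊕ χ)) = min(1, 0.25 + 0.00) = min(1, 0.25) = 0.25

0.25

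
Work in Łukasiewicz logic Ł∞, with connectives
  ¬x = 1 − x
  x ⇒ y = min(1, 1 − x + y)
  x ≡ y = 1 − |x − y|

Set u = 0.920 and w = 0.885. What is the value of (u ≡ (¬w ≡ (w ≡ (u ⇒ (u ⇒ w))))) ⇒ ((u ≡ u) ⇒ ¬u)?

0.770

¬w = 1 − 0.885 = 0.115
u ⇒ w = min(1, 1 − 0.920 + 0.885) = min(1, 0.965) = 0.965
u ⇒ (u ⇒ w) = min(1, 1 − 0.920 + 0.965) = min(1, 1.045) = 1.000
w ≡ (u ⇒ (u ⇒ w)) = 1 − |0.885 − 1.000| = 1 − 0.115 = 0.885
¬w ≡ (w ≡ (u ⇒ (u ⇒ w))) = 1 − |0.115 − 0.885| = 1 − 0.770 = 0.230
u ≡ (¬w ≡ (w ≡ (u ⇒ (u ⇒ w)))) = 1 − |0.920 − 0.230| = 1 − 0.690 = 0.310
u ≡ u = 1 − |0.920 − 0.920| = 1 − 0.000 = 1.000
¬u = 1 − 0.920 = 0.080
(u ≡ u) ⇒ ¬u = min(1, 1 − 1.000 + 0.080) = min(1, 0.080) = 0.080
(u ≡ (¬w ≡ (w ≡ (u ⇒ (u ⇒ w))))) ⇒ ((u ≡ u) ⇒ ¬u) = min(1, 1 − 0.310 + 0.080) = min(1, 0.770) = 0.770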